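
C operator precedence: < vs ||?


'<' is relational (level 7); '||' is logical OR (level 1)
Higher level binds tighter
'<' has higher precedence than '||'


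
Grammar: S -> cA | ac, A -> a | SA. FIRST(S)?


Per alternative of S: FIRST(cA) = {c}; FIRST(ac) = {a}
FIRST(S) = {a, c}


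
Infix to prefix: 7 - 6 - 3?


left-to-right (same/higher precedence on left): tree is (- (- 7 6) 3)
Prefix: - - 7 6 3


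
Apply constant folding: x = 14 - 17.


14 - 17 = -3 at compile time
Optimized: x = -3


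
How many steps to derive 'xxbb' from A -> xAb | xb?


Derivation: A => xAb => xxbb
Steps: 2


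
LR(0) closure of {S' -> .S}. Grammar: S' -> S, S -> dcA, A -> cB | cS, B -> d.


Start: S' -> .S
For each item with dot before a nonterminal B, add B -> .γ for every B-production
Closure: [S' -> .S, S -> .dcA]


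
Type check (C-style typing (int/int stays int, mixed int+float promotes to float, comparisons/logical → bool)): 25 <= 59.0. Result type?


Operand types: int <= float
Rule: comparison yields bool
Result type: bool


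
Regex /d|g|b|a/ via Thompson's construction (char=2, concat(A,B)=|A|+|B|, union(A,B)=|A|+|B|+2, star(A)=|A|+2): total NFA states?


Syntax tree has 4 char leaf(s), 3 union(s), 0 star(s)
chars contribute 4×2 = 8; each union adds +2; each star adds +2
Total: 8 + 6 + 0 = 14 states


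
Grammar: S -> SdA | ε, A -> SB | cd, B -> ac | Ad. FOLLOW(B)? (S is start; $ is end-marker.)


$ ∈ FOLLOW(S). For each A -> αBβ: add FIRST(β)\{ε} to FOLLOW(B); if β nullable, add FOLLOW(A).
FOLLOW(B) = {$, a, c, d}


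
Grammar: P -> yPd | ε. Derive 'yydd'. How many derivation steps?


Derivation: P => yPd => yyPdd => yydd
Steps: 3


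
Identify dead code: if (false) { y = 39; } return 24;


condition is constant false, so the whole block is unreachable
Dead: 'if (false) { y = 39; }'


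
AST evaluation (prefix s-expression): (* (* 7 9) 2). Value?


Evaluate inner: (* 7 9) = 63
Evaluate root: (* 63 2) = 126
Result: 126


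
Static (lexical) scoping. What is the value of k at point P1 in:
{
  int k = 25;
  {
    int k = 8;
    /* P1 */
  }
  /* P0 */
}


k declared in the same block as P1
k = 8


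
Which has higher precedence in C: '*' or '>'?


'*' is multiplicative (level 10); '>' is relational (level 7)
Higher level binds tighter
'*' has higher precedence than '>'


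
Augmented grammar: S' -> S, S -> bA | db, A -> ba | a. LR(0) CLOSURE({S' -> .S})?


Start: S' -> .S
For each item with dot before a nonterminal B, add B -> .γ for every B-production
Closure: [S' -> .S, S -> .bA, S -> .db]


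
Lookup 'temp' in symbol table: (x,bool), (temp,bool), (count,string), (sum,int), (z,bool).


Lookup 'temp' → type bool


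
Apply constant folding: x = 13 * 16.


13 * 16 = 208 at compile time
Optimized: x = 208


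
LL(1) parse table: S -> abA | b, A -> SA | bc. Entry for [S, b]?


For [S, b]: 'b' ∈ FIRST(b)
Entry: S -> b


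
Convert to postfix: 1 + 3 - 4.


Left to right (same or higher precedence on left)
Postfix: 1 3 + 4 -


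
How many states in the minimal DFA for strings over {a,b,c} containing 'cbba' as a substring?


KMP-style automaton: 4 progress states + 1 absorbing accept = 5
Minimal DFA: 5 states


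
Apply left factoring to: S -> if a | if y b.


Common prefix: 'if'
Factored: S -> if S', S' -> a | y b


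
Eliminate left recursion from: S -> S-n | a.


Left-recursive alternatives: S-n; non-recursive: a
Introduce S': S -> aS', S' -> -nS' | ε


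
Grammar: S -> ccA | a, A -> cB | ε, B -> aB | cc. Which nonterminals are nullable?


A nonterminal is nullable iff some alternative derives ε (directly, or every symbol in it is nullable)
Nullable: {A}


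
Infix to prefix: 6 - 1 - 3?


left-to-right (same/higher precedence on left): tree is (- (- 6 1) 3)
Prefix: - - 6 1 3


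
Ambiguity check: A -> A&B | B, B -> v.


precedence layered via separate nonterminal B: deterministic
Unambiguous


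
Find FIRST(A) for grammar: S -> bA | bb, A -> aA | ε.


Per alternative of A: FIRST(aA) = {a}; FIRST(ε) = {ε}
FIRST(A) = {a, ε}


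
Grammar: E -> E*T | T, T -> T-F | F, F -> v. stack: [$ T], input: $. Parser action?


lookahead ∉ {-} so T won't extend; reduce E -> T
Action: reduce (E -> T)


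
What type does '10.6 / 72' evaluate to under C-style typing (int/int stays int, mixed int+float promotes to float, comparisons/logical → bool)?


Operand types: float / int
Rule: mixed int/float promotes to float; int/int stays int
Result type: float


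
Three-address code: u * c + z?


Break into single-operator statements:
t1 = u * c
t2 = t1 + z


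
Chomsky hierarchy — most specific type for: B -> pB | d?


Right-linear: every RHS is a terminal or a terminal followed by one nonterminal
Classification: Type 3 (Regular)


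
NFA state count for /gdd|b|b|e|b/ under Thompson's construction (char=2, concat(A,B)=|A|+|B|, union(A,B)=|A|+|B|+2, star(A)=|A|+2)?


Syntax tree has 7 char leaf(s), 4 union(s), 0 star(s)
chars contribute 7×2 = 14; each union adds +2; each star adds +2
Total: 14 + 8 + 0 = 22 states


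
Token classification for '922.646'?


Pattern: digits with a decimal point
Type: FLOAT_LITERAL


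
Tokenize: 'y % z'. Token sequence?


Scan left to right, longest-match per lexeme
Tokens: ID(y), OP(%), ID(z)


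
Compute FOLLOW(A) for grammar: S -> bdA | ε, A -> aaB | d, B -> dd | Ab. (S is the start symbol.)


$ ∈ FOLLOW(S). For each A -> αBβ: add FIRST(β)\{ε} to FOLLOW(B); if β nullable, add FOLLOW(A).
FOLLOW(A) = {$, b}


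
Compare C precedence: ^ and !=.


'!=' is equality (level 6); '^' is bitwise XOR (level 4)
Higher level binds tighter
'!=' has higher precedence than '^'


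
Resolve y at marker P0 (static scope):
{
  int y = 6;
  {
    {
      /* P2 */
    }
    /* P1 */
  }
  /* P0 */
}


y declared in the same block as P0
y = 6


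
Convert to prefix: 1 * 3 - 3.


left-to-right (same/higher precedence on left): tree is (- (* 1 3) 3)
Prefix: - * 1 3 3


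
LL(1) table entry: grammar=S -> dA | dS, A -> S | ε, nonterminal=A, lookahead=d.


For [A, d]: 'd' ∈ FIRST(S)
Entry: A -> S


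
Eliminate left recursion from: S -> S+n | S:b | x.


Left-recursive alternatives: S+n, S:b; non-recursive: x
Introduce S': S -> xS', S' -> +nS' | :bS' | ε


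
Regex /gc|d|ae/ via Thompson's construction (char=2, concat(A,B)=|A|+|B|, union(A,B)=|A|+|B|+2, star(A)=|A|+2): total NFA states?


Syntax tree has 5 char leaf(s), 2 union(s), 0 star(s)
chars contribute 5×2 = 10; each union adds +2; each star adds +2
Total: 10 + 4 + 0 = 14 states


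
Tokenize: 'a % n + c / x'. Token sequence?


Scan left to right, longest-match per lexeme
Tokens: ID(a), OP(%), ID(n), OP(+), ID(c), OP(/), ID(x)


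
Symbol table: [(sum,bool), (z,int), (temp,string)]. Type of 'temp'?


Lookup 'temp' → type string


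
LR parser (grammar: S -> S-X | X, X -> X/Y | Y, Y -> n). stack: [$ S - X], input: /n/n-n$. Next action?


'/' can extend X; shift to build X -> X/Y
Action: shift


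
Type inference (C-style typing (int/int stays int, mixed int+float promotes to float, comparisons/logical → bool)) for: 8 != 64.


Operand types: int != int
Rule: comparison yields bool
Result type: bool


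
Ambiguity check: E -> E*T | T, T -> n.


precedence layered via separate nonterminal T: deterministic
Unambiguous


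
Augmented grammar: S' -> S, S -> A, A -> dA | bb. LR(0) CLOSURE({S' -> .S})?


Start: S' -> .S
For each item with dot before a nonterminal B, add B -> .γ for every B-production
Closure: [S' -> .S, S -> .A, A -> .dA, A -> .bb]


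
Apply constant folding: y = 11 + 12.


11 + 12 = 23 at compile time
Optimized: y = 23


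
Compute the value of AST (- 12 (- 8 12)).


Evaluate inner: (- 8 12) = -4
Evaluate root: (- 12 -4) = 16
Result: 16


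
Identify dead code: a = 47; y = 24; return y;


a is assigned but never read
Dead: 'a = 47'


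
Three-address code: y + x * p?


Break into single-operator statements:
t1 = x * p
t2 = y + t1


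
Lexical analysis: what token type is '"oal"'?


Pattern: double-quoted sequence
Type: STRING_LITERAL


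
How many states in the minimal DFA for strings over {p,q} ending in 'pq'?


Track the longest suffix of input matching a prefix of 'pq': 3 classes (prefixes of length 0..2)
Minimal DFA: 3 states


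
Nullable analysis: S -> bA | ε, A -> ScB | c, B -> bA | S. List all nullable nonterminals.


A nonterminal is nullable iff some alternative derives ε (directly, or every symbol in it is nullable)
Nullable: {B, S}


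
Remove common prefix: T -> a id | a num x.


Common prefix: 'a'
Factored: T -> a T', T' -> id | num x


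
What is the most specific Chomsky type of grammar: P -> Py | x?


Left-linear: every RHS is a terminal or one nonterminal followed by a terminal
Classification: Type 3 (Regular)


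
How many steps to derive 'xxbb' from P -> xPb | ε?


Derivation: P => xPb => xxPbb => xxbb
Steps: 3


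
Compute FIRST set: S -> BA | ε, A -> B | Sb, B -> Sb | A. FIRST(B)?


Per alternative of B: FIRST(Sb) = {b}; FIRST(A) = {b}
FIRST(B) = {b}


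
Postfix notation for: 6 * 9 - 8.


Left to right (same or higher precedence on left)
Postfix: 6 9 * 8 -


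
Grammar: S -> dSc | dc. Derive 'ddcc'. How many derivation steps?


Derivation: S => dSc => ddcc
Steps: 2


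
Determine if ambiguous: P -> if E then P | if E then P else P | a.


dangling else: 'if E then if E then a else a' parses two ways
Ambiguous


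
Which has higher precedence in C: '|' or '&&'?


'|' is bitwise OR (level 3); '&&' is logical AND (level 2)
Higher level binds tighter
'|' has higher precedence than '&&'


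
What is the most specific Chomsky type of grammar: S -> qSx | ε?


Single nonterminal LHS, but q^n x^n is not regular
Classification: Type 2 (Context-Free)


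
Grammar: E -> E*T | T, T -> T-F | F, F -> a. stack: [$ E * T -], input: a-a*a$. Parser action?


no handle; shift 'a'
Action: shift


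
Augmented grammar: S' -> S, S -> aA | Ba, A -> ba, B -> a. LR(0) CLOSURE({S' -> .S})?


Start: S' -> .S
For each item with dot before a nonterminal B, add B -> .γ for every B-production
Closure: [S' -> .S, S -> .aA, S -> .Ba, B -> .a]


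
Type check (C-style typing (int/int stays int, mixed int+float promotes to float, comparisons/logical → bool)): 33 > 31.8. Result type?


Operand types: int > float
Rule: comparison yields bool
Result type: bool


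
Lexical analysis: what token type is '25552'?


Pattern: digits only
Type: INTEGER_LITERAL


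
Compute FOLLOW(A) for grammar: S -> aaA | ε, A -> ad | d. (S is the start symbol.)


$ ∈ FOLLOW(S). For each A -> αBβ: add FIRST(β)\{ε} to FOLLOW(B); if β nullable, add FOLLOW(A).
FOLLOW(A) = {$}


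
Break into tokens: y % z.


Scan left to right, longest-match per lexeme
Tokens: ID(y), OP(%), ID(z)


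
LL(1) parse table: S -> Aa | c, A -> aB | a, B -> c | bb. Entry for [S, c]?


For [S, c]: 'c' ∈ FIRST(c)
Entry: S -> c


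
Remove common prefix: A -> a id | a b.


Common prefix: 'a'
Factored: A -> a A', A' -> id | b


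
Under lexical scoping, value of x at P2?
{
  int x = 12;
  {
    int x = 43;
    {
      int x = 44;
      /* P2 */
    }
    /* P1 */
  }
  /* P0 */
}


x declared in the same block as P2
x = 44


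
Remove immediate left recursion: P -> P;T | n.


Left-recursive alternatives: P;T; non-recursive: n
Introduce P': P -> nP', P' -> ;TP' | ε


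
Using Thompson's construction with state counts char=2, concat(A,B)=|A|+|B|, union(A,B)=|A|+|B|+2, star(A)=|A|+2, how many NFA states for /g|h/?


Syntax tree has 2 char leaf(s), 1 union(s), 0 star(s)
chars contribute 2×2 = 4; each union adds +2; each star adds +2
Total: 4 + 2 + 0 = 6 states


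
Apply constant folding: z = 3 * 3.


3 * 3 = 9 at compile time
Optimized: z = 9


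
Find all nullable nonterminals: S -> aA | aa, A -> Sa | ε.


A nonterminal is nullable iff some alternative derives ε (directly, or every symbol in it is nullable)
Nullable: {A}


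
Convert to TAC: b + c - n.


Break into single-operator statements:
t1 = b + c
t2 = t1 - n


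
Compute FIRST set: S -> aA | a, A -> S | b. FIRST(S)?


Per alternative of S: FIRST(aA) = {a}; FIRST(a) = {a}
FIRST(S) = {a}


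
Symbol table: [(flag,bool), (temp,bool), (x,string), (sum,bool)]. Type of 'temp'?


Lookup 'temp' → type bool


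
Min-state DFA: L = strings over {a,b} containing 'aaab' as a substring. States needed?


KMP-style automaton: 4 progress states + 1 absorbing accept = 5
Minimal DFA: 5 states


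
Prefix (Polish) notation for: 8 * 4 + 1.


left-to-right (same/higher precedence on left): tree is (+ (* 8 4) 1)
Prefix: + * 8 4 1


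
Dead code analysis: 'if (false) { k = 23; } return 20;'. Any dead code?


condition is constant false, so the whole block is unreachable
Dead: 'if (false) { k = 23; }'


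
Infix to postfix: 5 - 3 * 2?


* has higher precedence, evaluate 3*2 first
Postfix: 5 3 2 * -


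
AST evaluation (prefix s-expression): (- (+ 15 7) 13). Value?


Evaluate inner: (+ 15 7) = 22
Evaluate root: (- 22 13) = 9
Result: 9


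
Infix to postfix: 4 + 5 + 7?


Left to right (same or higher precedence on left)
Postfix: 4 5 + 7 +


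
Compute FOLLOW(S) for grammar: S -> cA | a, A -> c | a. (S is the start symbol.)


$ ∈ FOLLOW(S). For each A -> αBβ: add FIRST(β)\{ε} to FOLLOW(B); if β nullable, add FOLLOW(A).
FOLLOW(S) = {$}


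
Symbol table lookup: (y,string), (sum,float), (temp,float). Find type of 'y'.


Lookup 'y' → type string


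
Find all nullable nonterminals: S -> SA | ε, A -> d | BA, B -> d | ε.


A nonterminal is nullable iff some alternative derives ε (directly, or every symbol in it is nullable)
Nullable: {B, S}


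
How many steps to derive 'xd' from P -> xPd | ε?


Derivation: P => xPd => xd
Steps: 2


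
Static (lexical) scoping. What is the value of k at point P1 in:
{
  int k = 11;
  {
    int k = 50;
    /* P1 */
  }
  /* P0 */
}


k declared in the same block as P1
k = 50


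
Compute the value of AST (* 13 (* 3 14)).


Evaluate inner: (* 3 14) = 42
Evaluate root: (* 13 42) = 546
Result: 546


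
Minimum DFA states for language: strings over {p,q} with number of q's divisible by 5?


Track (count of q) mod 5: states 0..4, accept at 0
Minimal DFA: 5 states


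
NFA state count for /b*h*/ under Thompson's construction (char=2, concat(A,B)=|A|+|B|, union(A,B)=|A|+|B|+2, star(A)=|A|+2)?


Syntax tree has 2 char leaf(s), 0 union(s), 2 star(s)
chars contribute 2×2 = 4; each union adds +2; each star adds +2
Total: 4 + 0 + 4 = 8 states


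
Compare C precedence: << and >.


'<<' is shift (level 8); '>' is relational (level 7)
Higher level binds tighter
'<<' has higher precedence than '>'


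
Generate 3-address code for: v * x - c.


Break into single-operator statements:
t1 = v * x
t2 = t1 - c


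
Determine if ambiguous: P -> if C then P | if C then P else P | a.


dangling else: 'if C then if C then a else a' parses two ways
Ambiguous


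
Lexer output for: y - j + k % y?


Scan left to right, longest-match per lexeme
Tokens: ID(y), OP(-), ID(j), OP(+), ID(k), OP(%), ID(y)


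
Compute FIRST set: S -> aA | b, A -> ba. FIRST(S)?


Per alternative of S: FIRST(aA) = {a}; FIRST(b) = {b}
FIRST(S) = {a, b}


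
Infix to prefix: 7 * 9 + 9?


left-to-right (same/higher precedence on left): tree is (+ (* 7 9) 9)
Prefix: + * 7 9 9


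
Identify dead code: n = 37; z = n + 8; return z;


n is read by z's definition; z is returned
No dead code


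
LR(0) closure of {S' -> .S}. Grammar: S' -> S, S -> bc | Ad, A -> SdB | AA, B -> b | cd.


Start: S' -> .S
For each item with dot before a nonterminal B, add B -> .γ for every B-production
Closure: [S' -> .S, S -> .bc, S -> .Ad, A -> .SdB, A -> .AA]


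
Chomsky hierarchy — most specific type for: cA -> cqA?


LHS has context (more than one symbol) and |LHS| ≤ |RHS|
Classification: Type 1 (Context-Sensitive)


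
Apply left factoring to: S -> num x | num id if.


Common prefix: 'num'
Factored: S -> num S', S' -> x | id if


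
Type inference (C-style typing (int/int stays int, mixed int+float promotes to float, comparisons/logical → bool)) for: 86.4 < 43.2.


Operand types: float < float
Rule: comparison yields bool
Result type: bool


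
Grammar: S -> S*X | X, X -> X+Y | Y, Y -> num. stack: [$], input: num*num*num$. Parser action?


no handle on stack; shift 'num'
Action: shift


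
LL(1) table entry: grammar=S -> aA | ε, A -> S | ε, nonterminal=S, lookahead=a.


For [S, a]: 'a' ∈ FIRST(aA)
Entry: S -> aA


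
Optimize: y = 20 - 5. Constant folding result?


20 - 5 = 15 at compile time
Optimized: y = 15


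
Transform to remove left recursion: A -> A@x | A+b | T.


Left-recursive alternatives: A@x, A+b; non-recursive: T
Introduce A': A -> TA', A' -> @xA' | +bA' | ε


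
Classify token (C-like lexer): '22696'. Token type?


Pattern: digits only
Type: INTEGER_LITERAL


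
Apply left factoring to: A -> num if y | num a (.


Common prefix: 'num'
Factored: A -> num A', A' -> if y | a (


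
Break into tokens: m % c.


Scan left to right, longest-match per lexeme
Tokens: ID(m), OP(%), ID(c)


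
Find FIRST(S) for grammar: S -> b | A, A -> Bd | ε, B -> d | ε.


Per alternative of S: FIRST(b) = {b}; FIRST(A) = {d, ε}
FIRST(S) = {b, d, ε}


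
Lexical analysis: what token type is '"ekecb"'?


Pattern: double-quoted sequence
Type: STRING_LITERAL


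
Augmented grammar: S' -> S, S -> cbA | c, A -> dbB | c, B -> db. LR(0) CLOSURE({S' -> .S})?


Start: S' -> .S
For each item with dot before a nonterminal B, add B -> .γ for every B-production
Closure: [S' -> .S, S -> .cbA, S -> .c]


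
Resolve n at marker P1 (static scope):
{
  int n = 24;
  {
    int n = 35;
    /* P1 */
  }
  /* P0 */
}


n declared in the same block as P1
n = 35


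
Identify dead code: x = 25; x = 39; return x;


first assignment to x is overwritten before any read
Dead: 'x = 25'


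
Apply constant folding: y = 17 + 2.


17 + 2 = 19 at compile time
Optimized: y = 19


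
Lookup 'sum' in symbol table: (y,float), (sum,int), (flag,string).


Lookup 'sum' → type int


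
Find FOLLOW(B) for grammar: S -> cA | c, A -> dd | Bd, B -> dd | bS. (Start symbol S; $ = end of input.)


$ ∈ FOLLOW(S). For each A -> αBβ: add FIRST(β)\{ε} to FOLLOW(B); if β nullable, add FOLLOW(A).
FOLLOW(B) = {d}


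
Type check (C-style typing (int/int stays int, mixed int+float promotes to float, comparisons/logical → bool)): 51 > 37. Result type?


Operand types: int > int
Rule: comparison yields bool
Result type: bool


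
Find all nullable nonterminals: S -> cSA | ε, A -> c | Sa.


A nonterminal is nullable iff some alternative derives ε (directly, or every symbol in it is nullable)
Nullable: {S}


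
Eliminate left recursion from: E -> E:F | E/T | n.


Left-recursive alternatives: E:F, E/T; non-recursive: n
Introduce E': E -> nE', E' -> :FE' | /TE' | ε


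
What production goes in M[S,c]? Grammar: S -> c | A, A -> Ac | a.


For [S, c]: 'c' ∈ FIRST(c)
Entry: S -> c


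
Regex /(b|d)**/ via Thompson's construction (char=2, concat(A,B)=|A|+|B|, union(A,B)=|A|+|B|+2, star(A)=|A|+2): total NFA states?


Syntax tree has 2 char leaf(s), 1 union(s), 2 star(s)
chars contribute 2×2 = 4; each union adds +2; each star adds +2
Total: 4 + 2 + 4 = 10 states


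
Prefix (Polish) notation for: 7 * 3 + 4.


left-to-right (same/higher precedence on left): tree is (+ (* 7 3) 4)
Prefix: + * 7 3 4


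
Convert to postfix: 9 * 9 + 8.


Left to right (same or higher precedence on left)
Postfix: 9 9 * 8 +


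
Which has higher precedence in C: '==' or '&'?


'==' is equality (level 6); '&' is bitwise AND (level 5)
Higher level binds tighter
'==' has higher precedence than '&'


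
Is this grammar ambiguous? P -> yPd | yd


balanced y^n…d^n: each string has a unique parse
Unambiguous


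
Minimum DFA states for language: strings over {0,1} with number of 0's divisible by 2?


Track (count of 0) mod 2: states 0..1, accept at 0
Minimal DFA: 2 states


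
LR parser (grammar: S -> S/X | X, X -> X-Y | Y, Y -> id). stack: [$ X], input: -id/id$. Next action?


shift '-' to continue X -> X-Y
Action: shift


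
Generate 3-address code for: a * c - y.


Break into single-operator statements:
t1 = a * c
t2 = t1 - y


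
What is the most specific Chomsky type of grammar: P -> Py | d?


Left-linear: every RHS is a terminal or one nonterminal followed by a terminal
Classification: Type 3 (Regular)


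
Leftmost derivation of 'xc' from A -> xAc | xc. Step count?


Derivation: A => xc
Steps: 1


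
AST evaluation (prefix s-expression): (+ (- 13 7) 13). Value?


Evaluate inner: (- 13 7) = 6
Evaluate root: (+ 6 13) = 19
Result: 19


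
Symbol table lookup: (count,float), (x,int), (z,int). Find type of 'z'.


Lookup 'z' → type int


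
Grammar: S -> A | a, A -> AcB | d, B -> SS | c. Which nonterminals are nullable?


A nonterminal is nullable iff some alternative derives ε (directly, or every symbol in it is nullable)
Nullable: {}


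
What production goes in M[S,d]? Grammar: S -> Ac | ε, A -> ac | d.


For [S, d]: 'd' ∈ FIRST(Ac)
Entry: S -> Ac


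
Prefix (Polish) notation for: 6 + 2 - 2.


left-to-right (same/higher precedence on left): tree is (- (+ 6 2) 2)
Prefix: - + 6 2 2


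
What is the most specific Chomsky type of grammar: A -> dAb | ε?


Single nonterminal LHS, but d^n b^n is not regular
Classification: Type 2 (Context-Free)


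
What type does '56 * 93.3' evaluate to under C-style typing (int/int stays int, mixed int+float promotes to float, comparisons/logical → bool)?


Operand types: int * float
Rule: mixed int/float promotes to float; int/int stays int
Result type: float


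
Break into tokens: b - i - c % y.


Scan left to right, longest-match per lexeme
Tokens: ID(b), OP(-), ID(i), OP(-), ID(c), OP(%), ID(y)


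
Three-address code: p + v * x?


Break into single-operator statements:
t1 = v * x
t2 = p + t1


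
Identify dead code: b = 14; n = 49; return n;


b is assigned but never read
Dead: 'b = 14'


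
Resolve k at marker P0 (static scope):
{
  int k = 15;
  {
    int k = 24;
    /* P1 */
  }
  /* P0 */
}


k declared in the same block as P0
k = 15


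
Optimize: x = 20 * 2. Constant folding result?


20 * 2 = 40 at compile time
Optimized: x = 40


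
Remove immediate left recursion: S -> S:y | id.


Left-recursive alternatives: S:y; non-recursive: id
Introduce S': S -> idS', S' -> :yS' | ε


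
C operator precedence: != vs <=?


'<=' is relational (level 7); '!=' is equality (level 6)
Higher level binds tighter
'<=' has higher precedence than '!='


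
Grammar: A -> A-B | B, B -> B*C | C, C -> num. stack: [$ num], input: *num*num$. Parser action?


'num' on top is the handle for C -> num
Action: reduce (C -> num)


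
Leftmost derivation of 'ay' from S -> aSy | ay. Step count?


Derivation: S => ay
Steps: 1


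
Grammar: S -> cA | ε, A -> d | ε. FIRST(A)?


Per alternative of A: FIRST(d) = {d}; FIRST(ε) = {ε}
FIRST(A) = {d, ε}


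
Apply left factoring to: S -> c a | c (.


Common prefix: 'c'
Factored: S -> c S', S' -> a | (


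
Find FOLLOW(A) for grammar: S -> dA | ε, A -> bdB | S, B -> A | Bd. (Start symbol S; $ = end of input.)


$ ∈ FOLLOW(S). For each A -> αBβ: add FIRST(β)\{ε} to FOLLOW(B); if β nullable, add FOLLOW(A).
FOLLOW(A) = {$, d}


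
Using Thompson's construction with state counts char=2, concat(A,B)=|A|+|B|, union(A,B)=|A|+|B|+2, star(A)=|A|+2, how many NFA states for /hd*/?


Syntax tree has 2 char leaf(s), 0 union(s), 1 star(s)
chars contribute 2×2 = 4; each union adds +2; each star adds +2
Total: 4 + 0 + 2 = 6 states


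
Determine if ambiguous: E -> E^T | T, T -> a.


precedence layered via separate nonterminal T: deterministic
Unambiguous


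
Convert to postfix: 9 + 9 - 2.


Left to right (same or higher precedence on left)
Postfix: 9 9 + 2 -


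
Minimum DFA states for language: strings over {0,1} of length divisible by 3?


Track length mod 3: states 0..2, accept at 0
Minimal DFA: 3 states


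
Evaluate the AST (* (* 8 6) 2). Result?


Evaluate inner: (* 8 6) = 48
Evaluate root: (* 48 2) = 96
Result: 96


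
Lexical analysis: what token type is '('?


Pattern: delimiter/punctuation
Type: PUNCTUATION


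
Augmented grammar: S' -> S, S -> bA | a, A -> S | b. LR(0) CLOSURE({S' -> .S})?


Start: S' -> .S
For each item with dot before a nonterminal B, add B -> .γ for every B-production
Closure: [S' -> .S, S -> .bA, S -> .a]


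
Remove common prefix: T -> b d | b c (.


Common prefix: 'b'
Factored: T -> b T', T' -> d | c (


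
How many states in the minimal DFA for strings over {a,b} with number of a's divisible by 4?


Track (count of a) mod 4: states 0..3, accept at 0
Minimal DFA: 4 states


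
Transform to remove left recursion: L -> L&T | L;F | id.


Left-recursive alternatives: L&T, L;F; non-recursive: id
Introduce L': L -> idL', L' -> &TL' | ;FL' | ε


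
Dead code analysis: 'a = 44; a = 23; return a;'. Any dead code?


first assignment to a is overwritten before any read
Dead: 'a = 44'


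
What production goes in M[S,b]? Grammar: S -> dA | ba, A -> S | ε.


For [S, b]: 'b' ∈ FIRST(ba)
Entry: S -> ba


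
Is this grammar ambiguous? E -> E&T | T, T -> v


precedence layered via separate nonterminal T: deterministic
Unambiguous


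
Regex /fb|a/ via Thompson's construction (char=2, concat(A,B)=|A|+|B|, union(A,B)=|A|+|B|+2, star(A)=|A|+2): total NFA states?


Syntax tree has 3 char leaf(s), 1 union(s), 0 star(s)
chars contribute 3×2 = 6; each union adds +2; each star adds +2
Total: 6 + 2 + 0 = 8 states


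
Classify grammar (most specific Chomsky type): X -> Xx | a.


Left-linear: every RHS is a terminal or one nonterminal followed by a terminal
Classification: Type 3 (Regular)


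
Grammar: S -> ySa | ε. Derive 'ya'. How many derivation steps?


Derivation: S => ySa => ya
Steps: 2


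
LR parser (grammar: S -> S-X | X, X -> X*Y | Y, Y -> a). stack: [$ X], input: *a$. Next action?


shift '*' to continue X -> X*Y
Action: shift


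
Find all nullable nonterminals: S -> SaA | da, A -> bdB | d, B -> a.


A nonterminal is nullable iff some alternative derives ε (directly, or every symbol in it is nullable)
Nullable: {}


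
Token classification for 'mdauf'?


Pattern: letter/underscore followed by alphanumerics, not a keyword
Type: IDENTIFIER


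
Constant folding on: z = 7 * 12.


7 * 12 = 84 at compile time
Optimized: z = 84


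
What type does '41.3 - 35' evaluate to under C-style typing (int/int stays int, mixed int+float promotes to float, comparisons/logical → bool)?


Operand types: float - int
Rule: mixed int/float promotes to float; int/int stays int
Result type: float


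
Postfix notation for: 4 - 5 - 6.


Left to right (same or higher precedence on left)
Postfix: 4 5 - 6 -


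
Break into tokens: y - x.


Scan left to right, longest-match per lexeme
Tokens: ID(y), OP(-), ID(x)


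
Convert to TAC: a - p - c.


Break into single-operator statements:
t1 = a - p
t2 = t1 - c


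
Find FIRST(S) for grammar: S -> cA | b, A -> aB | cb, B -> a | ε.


Per alternative of S: FIRST(cA) = {c}; FIRST(b) = {b}
FIRST(S) = {b, c}


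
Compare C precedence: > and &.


'>' is relational (level 7); '&' is bitwise AND (level 5)
Higher level binds tighter
'>' has higher precedence than '&'


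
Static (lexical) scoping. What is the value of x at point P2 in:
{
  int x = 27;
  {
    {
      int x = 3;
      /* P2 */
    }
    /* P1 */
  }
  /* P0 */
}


x declared in the same block as P2
x = 3


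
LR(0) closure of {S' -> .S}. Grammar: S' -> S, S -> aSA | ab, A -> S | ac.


Start: S' -> .S
For each item with dot before a nonterminal B, add B -> .γ for every B-production
Closure: [S' -> .S, S -> .aSA, S -> .ab]


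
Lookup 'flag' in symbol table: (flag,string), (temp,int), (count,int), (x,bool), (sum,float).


Lookup 'flag' → type string


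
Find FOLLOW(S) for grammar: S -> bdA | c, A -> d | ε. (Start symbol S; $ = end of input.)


$ ∈ FOLLOW(S). For each A -> αBβ: add FIRST(β)\{ε} to FOLLOW(B); if β nullable, add FOLLOW(A).
FOLLOW(S) = {$}


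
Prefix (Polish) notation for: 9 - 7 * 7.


'*' binds tighter: tree is (- 9 (* 7 7))
Prefix: - 9 * 7 7


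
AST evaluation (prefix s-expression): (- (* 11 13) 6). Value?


Evaluate inner: (* 11 13) = 143
Evaluate root: (- 143 6) = 137
Result: 137


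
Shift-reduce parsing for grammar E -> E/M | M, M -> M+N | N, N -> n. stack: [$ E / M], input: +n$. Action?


'+' can extend M; shift to build M -> M+N
Action: shift


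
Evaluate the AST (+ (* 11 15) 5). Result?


Evaluate inner: (* 11 15) = 165
Evaluate root: (+ 165 5) = 170
Result: 170


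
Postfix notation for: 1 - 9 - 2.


Left to right (same or higher precedence on left)
Postfix: 1 9 - 2 -


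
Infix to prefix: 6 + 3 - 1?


left-to-right (same/higher precedence on left): tree is (- (+ 6 3) 1)
Prefix: - + 6 3 1


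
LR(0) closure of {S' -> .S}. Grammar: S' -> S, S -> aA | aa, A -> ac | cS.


Start: S' -> .S
For each item with dot before a nonterminal B, add B -> .γ for every B-production
Closure: [S' -> .S, S -> .aA, S -> .aa]


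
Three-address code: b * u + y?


Break into single-operator statements:
t1 = b * u
t2 = t1 + y


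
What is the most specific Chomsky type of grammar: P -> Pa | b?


Left-linear: every RHS is a terminal or one nonterminal followed by a terminal
Classification: Type 3 (Regular)


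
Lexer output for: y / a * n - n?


Scan left to right, longest-match per lexeme
Tokens: ID(y), OP(/), ID(a), OP(*), ID(n), OP(-), ID(n)


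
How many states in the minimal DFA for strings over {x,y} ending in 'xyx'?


Track the longest suffix of input matching a prefix of 'xyx': 4 classes (prefixes of length 0..3)
Minimal DFA: 4 states


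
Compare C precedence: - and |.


'-' is additive (level 9); '|' is bitwise OR (level 3)
Higher level binds tighter
'-' has higher precedence than '|'


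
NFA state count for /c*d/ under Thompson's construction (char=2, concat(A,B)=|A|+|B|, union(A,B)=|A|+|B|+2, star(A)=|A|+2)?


Syntax tree has 2 char leaf(s), 0 union(s), 1 star(s)
chars contribute 2×2 = 4; each union adds +2; each star adds +2
Total: 4 + 0 + 2 = 6 states


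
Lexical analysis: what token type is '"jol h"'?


Pattern: double-quoted sequence
Type: STRING_LITERAL


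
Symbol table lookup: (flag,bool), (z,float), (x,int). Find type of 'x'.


Lookup 'x' → type int


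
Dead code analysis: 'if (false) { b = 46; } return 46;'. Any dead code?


condition is constant false, so the whole block is unreachable
Dead: 'if (false) { b = 46; }'


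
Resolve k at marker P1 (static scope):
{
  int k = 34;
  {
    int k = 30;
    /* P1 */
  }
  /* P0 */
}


k declared in the same block as P1
k = 30


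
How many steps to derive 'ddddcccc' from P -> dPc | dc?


Derivation: P => dPc => ddPcc => dddPccc => ddddcccc
Steps: 4


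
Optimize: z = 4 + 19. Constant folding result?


4 + 19 = 23 at compile time
Optimized: z = 23


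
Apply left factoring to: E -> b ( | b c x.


Common prefix: 'b'
Factored: E -> b E', E' -> ( | c x


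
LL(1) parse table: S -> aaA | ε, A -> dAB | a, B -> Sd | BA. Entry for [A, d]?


For [A, d]: 'd' ∈ FIRST(dAB)
Entry: A -> dAB


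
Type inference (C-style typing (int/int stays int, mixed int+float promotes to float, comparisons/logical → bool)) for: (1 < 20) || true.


Operand types: bool || bool
Rule: logical operators take bool operands and yield bool
Result type: bool


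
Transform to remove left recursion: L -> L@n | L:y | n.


Left-recursive alternatives: L@n, L:y; non-recursive: n
Introduce L': L -> nL', L' -> @nL' | :yL' | ε


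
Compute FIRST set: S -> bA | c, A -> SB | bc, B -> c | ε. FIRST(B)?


Per alternative of B: FIRST(c) = {c}; FIRST(ε) = {ε}
FIRST(B) = {c, ε}


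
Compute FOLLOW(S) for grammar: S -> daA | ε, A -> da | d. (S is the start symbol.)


$ ∈ FOLLOW(S). For each A -> αBβ: add FIRST(β)\{ε} to FOLLOW(B); if β nullable, add FOLLOW(A).
FOLLOW(S) = {$}


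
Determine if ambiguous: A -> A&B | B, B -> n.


precedence layered via separate nonterminal B: deterministic
Unambiguous


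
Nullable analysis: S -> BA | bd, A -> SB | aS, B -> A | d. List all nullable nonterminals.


A nonterminal is nullable iff some alternative derives ε (directly, or every symbol in it is nullable)
Nullable: {}


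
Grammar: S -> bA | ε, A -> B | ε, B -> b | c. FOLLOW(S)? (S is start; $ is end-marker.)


$ ∈ FOLLOW(S). For each A -> αBβ: add FIRST(β)\{ε} to FOLLOW(B); if β nullable, add FOLLOW(A).
FOLLOW(S) = {$}


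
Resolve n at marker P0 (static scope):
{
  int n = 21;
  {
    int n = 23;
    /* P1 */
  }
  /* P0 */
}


n declared in the same block as P0
n = 21


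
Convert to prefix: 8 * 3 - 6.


left-to-right (same/higher precedence on left): tree is (- (* 8 3) 6)
Prefix: - * 8 3 6


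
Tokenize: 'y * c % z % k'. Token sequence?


Scan left to right, longest-match per lexeme
Tokens: ID(y), OP(*), ID(c), OP(%), ID(z), OP(%), ID(k)


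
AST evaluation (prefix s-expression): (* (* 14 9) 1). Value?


Evaluate inner: (* 14 9) = 126
Evaluate root: (* 126 1) = 126
Result: 126


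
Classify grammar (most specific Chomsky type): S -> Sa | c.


Left-linear: every RHS is a terminal or one nonterminal followed by a terminal
Classification: Type 3 (Regular)


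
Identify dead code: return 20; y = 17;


statement follows a return and is unreachable
Dead: 'y = 17'


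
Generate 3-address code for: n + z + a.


Break into single-operator statements:
t1 = n + z
t2 = t1 + a


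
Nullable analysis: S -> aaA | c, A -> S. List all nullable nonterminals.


A nonterminal is nullable iff some alternative derives ε (directly, or every symbol in it is nullable)
Nullable: {}


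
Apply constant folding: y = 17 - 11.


17 - 11 = 6 at compile time
Optimized: y = 6


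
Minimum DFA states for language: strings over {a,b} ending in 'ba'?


Track the longest suffix of input matching a prefix of 'ba': 3 classes (prefixes of length 0..2)
Minimal DFA: 3 states


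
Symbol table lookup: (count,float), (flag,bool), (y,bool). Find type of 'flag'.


Lookup 'flag' → type bool


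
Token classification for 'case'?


Pattern: reserved word
Type: KEYWORD


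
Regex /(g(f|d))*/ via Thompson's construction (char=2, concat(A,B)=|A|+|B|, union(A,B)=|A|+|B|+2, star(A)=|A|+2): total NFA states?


Syntax tree has 3 char leaf(s), 1 union(s), 1 star(s)
chars contribute 3×2 = 6; each union adds +2; each star adds +2
Total: 6 + 2 + 2 = 10 states


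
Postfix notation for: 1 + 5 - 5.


Left to right (same or higher precedence on left)
Postfix: 1 5 + 5 -


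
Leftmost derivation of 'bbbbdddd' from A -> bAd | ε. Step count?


Derivation: A => bAd => bbAdd => bbbAddd => bbbbAdddd => bbbbdddd
Steps: 5


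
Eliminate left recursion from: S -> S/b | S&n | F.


Left-recursive alternatives: S/b, S&n; non-recursive: F
Introduce S': S -> FS', S' -> /bS' | &nS' | ε


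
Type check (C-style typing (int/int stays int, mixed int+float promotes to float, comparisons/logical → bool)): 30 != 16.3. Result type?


Operand types: int != float
Rule: comparison yields bool
Result type: bool


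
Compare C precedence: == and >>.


'>>' is shift (level 8); '==' is equality (level 6)
Higher level binds tighter
'>>' has higher precedence than '=='


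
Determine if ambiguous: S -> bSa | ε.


balanced b^n…a^n: each string has a unique parse
Unambiguous


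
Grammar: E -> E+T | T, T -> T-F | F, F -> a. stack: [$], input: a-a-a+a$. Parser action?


no handle on stack; shift 'a'
Action: shift


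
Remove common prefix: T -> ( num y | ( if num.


Common prefix: '('
Factored: T -> ( T', T' -> num y | if num


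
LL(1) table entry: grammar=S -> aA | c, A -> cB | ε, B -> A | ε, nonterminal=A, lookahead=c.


For [A, c]: 'c' ∈ FIRST(cB)
Entry: A -> cB


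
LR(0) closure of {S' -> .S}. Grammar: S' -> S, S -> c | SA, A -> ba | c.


Start: S' -> .S
For each item with dot before a nonterminal B, add B -> .γ for every B-production
Closure: [S' -> .S, S -> .c, S -> .SA]


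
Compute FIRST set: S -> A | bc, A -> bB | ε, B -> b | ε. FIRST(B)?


Per alternative of B: FIRST(b) = {b}; FIRST(ε) = {ε}
FIRST(B) = {b, ε}


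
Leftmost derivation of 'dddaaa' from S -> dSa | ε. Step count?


Derivation: S => dSa => ddSaa => dddSaaa => dddaaa
Steps: 4


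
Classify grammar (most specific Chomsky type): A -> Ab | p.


Left-linear: every RHS is a terminal or one nonterminal followed by a terminal
Classification: Type 3 (Regular)


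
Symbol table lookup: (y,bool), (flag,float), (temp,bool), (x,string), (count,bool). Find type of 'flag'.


Lookup 'flag' → type float


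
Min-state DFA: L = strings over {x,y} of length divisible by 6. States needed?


Track length mod 6: states 0..5, accept at 0
Minimal DFA: 6 states


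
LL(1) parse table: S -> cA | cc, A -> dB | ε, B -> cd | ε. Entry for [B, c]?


For [B, c]: 'c' ∈ FIRST(cd)
Entry: B -> cd


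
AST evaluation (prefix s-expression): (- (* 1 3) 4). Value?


Evaluate inner: (* 1 3) = 3
Evaluate root: (- 3 4) = -1
Result: -1


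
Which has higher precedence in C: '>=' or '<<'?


'<<' is shift (level 8); '>=' is relational (level 7)
Higher level binds tighter
'<<' has higher precedence than '>='


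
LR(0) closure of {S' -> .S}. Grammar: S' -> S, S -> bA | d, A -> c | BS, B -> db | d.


Start: S' -> .S
For each item with dot before a nonterminal B, add B -> .γ for every B-production
Closure: [S' -> .S, S -> .bA, S -> .d]


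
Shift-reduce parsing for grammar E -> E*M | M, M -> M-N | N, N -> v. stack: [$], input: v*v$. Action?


no handle on stack; shift 'v'
Action: shift


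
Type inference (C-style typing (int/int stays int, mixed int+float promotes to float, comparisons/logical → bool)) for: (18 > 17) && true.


Operand types: bool && bool
Rule: logical operators take bool operands and yield bool
Result type: bool


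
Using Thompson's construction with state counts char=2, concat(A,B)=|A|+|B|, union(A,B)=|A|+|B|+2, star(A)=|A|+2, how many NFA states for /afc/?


Syntax tree has 3 char leaf(s), 0 union(s), 0 star(s)
chars contribute 3×2 = 6; each union adds +2; each star adds +2
Total: 6 + 0 + 0 = 6 states


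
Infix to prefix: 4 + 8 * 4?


'*' binds tighter: tree is (+ 4 (* 8 4))
Prefix: + 4 * 8 4
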